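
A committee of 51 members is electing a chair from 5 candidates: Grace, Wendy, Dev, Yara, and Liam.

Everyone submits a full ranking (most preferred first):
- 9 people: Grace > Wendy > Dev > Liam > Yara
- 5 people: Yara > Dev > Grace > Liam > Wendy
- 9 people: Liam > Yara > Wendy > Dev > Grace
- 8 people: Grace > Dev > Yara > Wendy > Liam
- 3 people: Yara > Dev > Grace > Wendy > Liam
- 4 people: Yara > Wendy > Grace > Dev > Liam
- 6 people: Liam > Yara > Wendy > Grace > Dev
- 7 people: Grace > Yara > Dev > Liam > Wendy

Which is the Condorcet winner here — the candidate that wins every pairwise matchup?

Yara

Yara vs Grace: 27–24
Yara vs Wendy: 42–9
Yara vs Dev: 34–17
Yara vs Liam: 27–24
Yara beats every other candidate.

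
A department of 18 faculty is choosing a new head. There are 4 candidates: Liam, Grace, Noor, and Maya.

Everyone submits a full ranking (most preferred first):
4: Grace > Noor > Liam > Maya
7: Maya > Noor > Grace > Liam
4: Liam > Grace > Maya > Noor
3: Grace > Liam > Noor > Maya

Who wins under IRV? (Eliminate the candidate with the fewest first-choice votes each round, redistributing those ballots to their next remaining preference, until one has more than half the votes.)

Grace

Round 1: Liam 4, Grace 7, Noor 0, Maya 7. Noor eliminated.
Round 2: Liam 4, Grace 7, Maya 7. Liam eliminated.
Round 3: Grace 11, Maya 7. Grace has a majority (≥10).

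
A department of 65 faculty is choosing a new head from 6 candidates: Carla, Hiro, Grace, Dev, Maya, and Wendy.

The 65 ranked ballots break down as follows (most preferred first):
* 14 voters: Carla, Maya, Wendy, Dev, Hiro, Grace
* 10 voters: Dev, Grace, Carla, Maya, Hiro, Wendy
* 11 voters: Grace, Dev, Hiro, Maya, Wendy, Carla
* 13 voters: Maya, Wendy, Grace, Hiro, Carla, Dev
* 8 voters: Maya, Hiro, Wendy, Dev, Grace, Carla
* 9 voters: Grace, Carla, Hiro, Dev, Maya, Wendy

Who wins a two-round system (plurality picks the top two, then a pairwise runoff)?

Maya

Round 1 first-place votes: Carla 14, Hiro 0, Grace 20, Dev 10, Maya 21, Wendy 0. Maya and Grace advance.
Runoff: Maya is ranked above Grace on 35 ballots, Grace above Maya on 30.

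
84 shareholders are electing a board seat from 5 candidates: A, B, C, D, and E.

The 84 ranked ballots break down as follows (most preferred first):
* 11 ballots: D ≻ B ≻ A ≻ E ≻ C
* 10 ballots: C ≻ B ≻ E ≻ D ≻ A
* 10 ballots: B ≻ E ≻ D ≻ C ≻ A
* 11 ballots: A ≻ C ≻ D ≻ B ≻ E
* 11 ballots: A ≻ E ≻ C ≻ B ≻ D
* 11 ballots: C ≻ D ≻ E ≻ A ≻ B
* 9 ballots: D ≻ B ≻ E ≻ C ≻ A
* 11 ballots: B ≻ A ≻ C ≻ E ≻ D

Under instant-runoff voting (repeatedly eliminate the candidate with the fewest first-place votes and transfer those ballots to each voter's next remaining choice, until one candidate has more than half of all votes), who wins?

B

Round 1: A 22, B 21, C 21, D 20, E 0. E eliminated.
Round 2: A 22, B 21, C 21, D 20. D eliminated.
Round 3: A 22, B 41, C 21. C eliminated.
Round 4: A 33, B 51. B has a majority (≥43).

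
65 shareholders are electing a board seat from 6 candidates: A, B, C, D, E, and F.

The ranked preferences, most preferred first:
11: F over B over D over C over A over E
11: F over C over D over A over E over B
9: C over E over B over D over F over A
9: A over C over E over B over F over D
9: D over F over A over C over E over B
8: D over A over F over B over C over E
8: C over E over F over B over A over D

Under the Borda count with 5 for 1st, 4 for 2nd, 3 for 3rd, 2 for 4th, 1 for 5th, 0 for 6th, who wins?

C

A: 11×1 + 11×2 + 9×0 + 9×5 + 9×3 + 8×4 + 8×1 = 145
B: 11×4 + 11×0 + 9×3 + 9×2 + 9×0 + 8×2 + 8×2 = 121
C: 11×2 + 11×4 + 9×5 + 9×4 + 9×2 + 8×1 + 8×5 = 213
D: 11×3 + 11×3 + 9×2 + 9×0 + 9×5 + 8×5 + 8×0 = 169
E: 11×0 + 11×1 + 9×4 + 9×3 + 9×1 + 8×0 + 8×4 = 115
F: 11×5 + 11×5 + 9×1 + 9×1 + 9×4 + 8×3 + 8×3 = 212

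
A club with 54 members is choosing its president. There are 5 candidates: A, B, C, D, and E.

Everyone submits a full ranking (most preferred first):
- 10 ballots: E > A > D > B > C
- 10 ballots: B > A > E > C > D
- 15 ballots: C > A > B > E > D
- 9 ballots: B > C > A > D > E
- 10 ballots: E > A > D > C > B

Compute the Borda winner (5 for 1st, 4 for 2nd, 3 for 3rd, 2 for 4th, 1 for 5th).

A

A: 10×4 + 10×4 + 15×4 + 9×3 + 10×4 = 207
B: 10×2 + 10×5 + 15×3 + 9×5 + 10×1 = 170
C: 10×1 + 10×2 + 15×5 + 9×4 + 10×2 = 161
D: 10×3 + 10×1 + 15×1 + 9×2 + 10×3 = 103
E: 10×5 + 10×3 + 15×2 + 9×1 + 10×5 = 169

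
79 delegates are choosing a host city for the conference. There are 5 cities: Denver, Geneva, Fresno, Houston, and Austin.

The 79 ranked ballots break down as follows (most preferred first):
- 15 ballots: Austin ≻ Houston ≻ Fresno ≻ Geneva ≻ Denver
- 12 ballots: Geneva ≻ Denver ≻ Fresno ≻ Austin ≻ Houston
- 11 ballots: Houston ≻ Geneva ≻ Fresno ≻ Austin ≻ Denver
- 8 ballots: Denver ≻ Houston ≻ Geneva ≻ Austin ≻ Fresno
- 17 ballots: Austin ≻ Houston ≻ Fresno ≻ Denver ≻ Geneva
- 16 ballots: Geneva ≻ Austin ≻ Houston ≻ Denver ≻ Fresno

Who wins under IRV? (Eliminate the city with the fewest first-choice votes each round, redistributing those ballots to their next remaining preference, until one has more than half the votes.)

Geneva

Round 1: Denver 8, Geneva 28, Fresno 0, Houston 11, Austin 32. Fresno eliminated.
Round 2: Denver 8, Geneva 28, Houston 11, Austin 32. Denver eliminated.
Round 3: Geneva 28, Houston 19, Austin 32. Houston eliminated.
Round 4: Geneva 47, Austin 32. Geneva has a majority (≥40).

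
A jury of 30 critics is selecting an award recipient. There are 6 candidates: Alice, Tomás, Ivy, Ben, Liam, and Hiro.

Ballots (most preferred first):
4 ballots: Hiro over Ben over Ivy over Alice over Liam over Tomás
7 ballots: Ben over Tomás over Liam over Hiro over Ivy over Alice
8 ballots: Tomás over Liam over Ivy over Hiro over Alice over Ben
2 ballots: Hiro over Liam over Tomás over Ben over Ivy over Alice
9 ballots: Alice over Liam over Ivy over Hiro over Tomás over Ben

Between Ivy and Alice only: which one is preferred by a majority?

Ivy

Ivy is ranked above Alice on 21 ballots; Alice above Ivy on 9.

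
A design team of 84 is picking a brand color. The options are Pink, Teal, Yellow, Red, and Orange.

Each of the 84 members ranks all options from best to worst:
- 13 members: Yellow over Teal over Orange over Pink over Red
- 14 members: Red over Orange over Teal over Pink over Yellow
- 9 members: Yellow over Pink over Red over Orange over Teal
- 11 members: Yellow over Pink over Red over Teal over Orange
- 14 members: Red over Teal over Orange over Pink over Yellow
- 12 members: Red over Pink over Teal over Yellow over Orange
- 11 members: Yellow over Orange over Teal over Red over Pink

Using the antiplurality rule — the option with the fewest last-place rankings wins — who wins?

Teal

Last-place votes: Pink 11, Teal 9, Yellow 28, Red 13, Orange 23.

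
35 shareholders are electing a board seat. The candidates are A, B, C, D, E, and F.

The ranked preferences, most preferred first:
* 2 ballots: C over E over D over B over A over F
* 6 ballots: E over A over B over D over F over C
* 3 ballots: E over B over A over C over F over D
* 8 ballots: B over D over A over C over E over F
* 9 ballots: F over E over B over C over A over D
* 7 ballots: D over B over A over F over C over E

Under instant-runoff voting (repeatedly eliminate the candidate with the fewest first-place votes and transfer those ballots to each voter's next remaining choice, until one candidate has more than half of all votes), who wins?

E

Round 1: A 0, B 8, C 2, D 7, E 9, F 9. A eliminated.
Round 2: B 8, C 2, D 7, E 9, F 9. C eliminated.
Round 3: B 8, D 7, E 11, F 9. D eliminated.
Round 4: B 15, E 11, F 9. F eliminated.
Round 5: B 15, E 20. E has a majority (≥18).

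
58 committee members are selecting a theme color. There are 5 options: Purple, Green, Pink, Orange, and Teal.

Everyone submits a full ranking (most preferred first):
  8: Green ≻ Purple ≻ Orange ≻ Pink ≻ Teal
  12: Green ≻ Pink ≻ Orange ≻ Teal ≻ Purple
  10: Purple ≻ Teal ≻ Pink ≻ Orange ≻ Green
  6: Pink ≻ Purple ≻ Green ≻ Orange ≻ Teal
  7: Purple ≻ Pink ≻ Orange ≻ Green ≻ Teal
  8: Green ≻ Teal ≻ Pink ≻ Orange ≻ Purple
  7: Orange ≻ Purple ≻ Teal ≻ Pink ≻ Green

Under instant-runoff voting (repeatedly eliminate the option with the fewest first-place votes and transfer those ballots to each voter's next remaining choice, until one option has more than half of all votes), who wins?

Round 1: Purple 17, Green 28, Pink 6, Orange 7, Teal 0. Teal eliminated.
Round 2: Purple 17, Green 28, Pink 6, Orange 7. Pink eliminated.
Round 3: Purple 23, Green 28, Orange 7. Orange eliminated.
Round 4: Purple 30, Green 28. Purple has a majority (≥30).

Purple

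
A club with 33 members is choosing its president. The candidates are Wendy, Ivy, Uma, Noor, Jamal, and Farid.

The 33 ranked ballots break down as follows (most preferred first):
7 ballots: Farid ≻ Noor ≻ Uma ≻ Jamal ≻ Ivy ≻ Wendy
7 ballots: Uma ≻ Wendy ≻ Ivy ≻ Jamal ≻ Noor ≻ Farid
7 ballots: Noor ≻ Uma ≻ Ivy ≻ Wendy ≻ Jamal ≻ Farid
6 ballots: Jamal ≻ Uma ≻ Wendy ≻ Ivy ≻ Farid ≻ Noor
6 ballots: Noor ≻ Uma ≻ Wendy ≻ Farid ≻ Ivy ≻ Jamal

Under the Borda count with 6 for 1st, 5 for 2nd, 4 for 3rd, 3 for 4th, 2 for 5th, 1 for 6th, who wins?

Wendy: 7×1 + 7×5 + 7×3 + 6×4 + 6×4 = 111
Ivy: 7×2 + 7×4 + 7×4 + 6×3 + 6×2 = 100
Uma: 7×4 + 7×6 + 7×5 + 6×5 + 6×5 = 165
Noor: 7×5 + 7×2 + 7×6 + 6×1 + 6×6 = 133
Jamal: 7×3 + 7×3 + 7×2 + 6×6 + 6×1 = 98
Farid: 7×6 + 7×1 + 7×1 + 6×2 + 6×3 = 86

Uma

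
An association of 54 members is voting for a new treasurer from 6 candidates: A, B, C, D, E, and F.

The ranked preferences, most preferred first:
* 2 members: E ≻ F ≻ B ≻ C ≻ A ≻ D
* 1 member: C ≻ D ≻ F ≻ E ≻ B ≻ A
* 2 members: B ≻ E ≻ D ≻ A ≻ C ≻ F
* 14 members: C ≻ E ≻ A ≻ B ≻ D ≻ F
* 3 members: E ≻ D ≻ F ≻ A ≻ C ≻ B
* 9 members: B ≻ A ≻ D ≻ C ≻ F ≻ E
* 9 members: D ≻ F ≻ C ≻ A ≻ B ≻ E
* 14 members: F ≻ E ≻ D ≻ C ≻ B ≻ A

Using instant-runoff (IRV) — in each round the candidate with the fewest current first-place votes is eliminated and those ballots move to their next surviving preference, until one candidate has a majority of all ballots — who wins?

Round 1: A 0, B 11, C 15, D 9, E 5, F 14. A eliminated.
Round 2: B 11, C 15, D 9, E 5, F 14. E eliminated.
Round 3: B 11, C 15, D 12, F 16. B eliminated.
Round 4: C 15, D 23, F 16. C eliminated.
Round 5: D 38, F 16. D has a majority (≥28).

D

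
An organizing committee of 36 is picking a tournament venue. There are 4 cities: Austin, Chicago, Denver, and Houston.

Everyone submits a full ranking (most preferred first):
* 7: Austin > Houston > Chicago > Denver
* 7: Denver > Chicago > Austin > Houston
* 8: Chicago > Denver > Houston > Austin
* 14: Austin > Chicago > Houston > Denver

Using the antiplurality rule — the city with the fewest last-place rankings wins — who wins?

Last-place votes: Austin 8, Chicago 0, Denver 21, Houston 7.

Chicago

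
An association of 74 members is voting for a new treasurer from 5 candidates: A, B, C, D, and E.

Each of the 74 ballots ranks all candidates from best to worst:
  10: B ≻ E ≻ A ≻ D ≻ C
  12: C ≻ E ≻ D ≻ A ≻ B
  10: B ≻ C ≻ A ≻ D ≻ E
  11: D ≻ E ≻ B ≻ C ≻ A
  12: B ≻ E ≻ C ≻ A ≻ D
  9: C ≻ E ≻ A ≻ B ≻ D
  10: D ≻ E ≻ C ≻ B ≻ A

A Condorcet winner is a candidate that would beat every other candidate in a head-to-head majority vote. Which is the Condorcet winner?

E

E vs A: 64–10
E vs B: 42–32
E vs C: 43–31
E vs D: 43–31
E beats every other candidate.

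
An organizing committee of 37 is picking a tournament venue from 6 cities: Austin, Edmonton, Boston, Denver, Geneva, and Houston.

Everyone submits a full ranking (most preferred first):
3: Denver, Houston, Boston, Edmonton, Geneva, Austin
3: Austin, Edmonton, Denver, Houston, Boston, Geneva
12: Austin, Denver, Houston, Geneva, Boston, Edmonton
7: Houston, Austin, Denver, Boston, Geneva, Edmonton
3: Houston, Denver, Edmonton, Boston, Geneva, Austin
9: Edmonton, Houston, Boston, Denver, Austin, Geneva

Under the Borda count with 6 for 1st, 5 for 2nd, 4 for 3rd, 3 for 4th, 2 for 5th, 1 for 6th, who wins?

Houston

Austin: 3×1 + 3×6 + 12×6 + 7×5 + 3×1 + 9×2 = 149
Edmonton: 3×3 + 3×5 + 12×1 + 7×1 + 3×4 + 9×6 = 109
Boston: 3×4 + 3×2 + 12×2 + 7×3 + 3×3 + 9×4 = 108
Denver: 3×6 + 3×4 + 12×5 + 7×4 + 3×5 + 9×3 = 160
Geneva: 3×2 + 3×1 + 12×3 + 7×2 + 3×2 + 9×1 = 74
Houston: 3×5 + 3×3 + 12×4 + 7×6 + 3×6 + 9×5 = 177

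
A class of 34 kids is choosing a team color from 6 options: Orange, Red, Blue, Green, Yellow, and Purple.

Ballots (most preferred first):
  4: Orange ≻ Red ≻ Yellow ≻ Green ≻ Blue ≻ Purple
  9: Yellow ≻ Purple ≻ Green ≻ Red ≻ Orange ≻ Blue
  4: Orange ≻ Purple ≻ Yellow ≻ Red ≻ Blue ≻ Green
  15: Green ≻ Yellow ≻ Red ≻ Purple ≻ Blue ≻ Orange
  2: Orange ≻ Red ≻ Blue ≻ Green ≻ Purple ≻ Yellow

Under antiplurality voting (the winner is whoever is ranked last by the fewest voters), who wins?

Red

Last-place votes: Orange 15, Red 0, Blue 9, Green 4, Yellow 2, Purple 4.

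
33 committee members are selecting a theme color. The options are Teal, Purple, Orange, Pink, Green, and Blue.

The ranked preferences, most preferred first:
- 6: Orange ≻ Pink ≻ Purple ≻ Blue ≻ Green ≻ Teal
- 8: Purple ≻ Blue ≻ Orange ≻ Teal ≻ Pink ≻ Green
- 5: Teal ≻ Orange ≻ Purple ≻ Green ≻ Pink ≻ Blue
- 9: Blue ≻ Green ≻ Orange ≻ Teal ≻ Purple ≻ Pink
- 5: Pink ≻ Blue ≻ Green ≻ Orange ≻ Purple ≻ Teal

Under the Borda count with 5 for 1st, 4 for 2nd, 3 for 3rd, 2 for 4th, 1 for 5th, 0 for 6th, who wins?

Teal: 6×0 + 8×2 + 5×5 + 9×2 + 5×0 = 59
Purple: 6×3 + 8×5 + 5×3 + 9×1 + 5×1 = 87
Orange: 6×5 + 8×3 + 5×4 + 9×3 + 5×2 = 111
Pink: 6×4 + 8×1 + 5×1 + 9×0 + 5×5 = 62
Green: 6×1 + 8×0 + 5×2 + 9×4 + 5×3 = 67
Blue: 6×2 + 8×4 + 5×0 + 9×5 + 5×4 = 109

Orange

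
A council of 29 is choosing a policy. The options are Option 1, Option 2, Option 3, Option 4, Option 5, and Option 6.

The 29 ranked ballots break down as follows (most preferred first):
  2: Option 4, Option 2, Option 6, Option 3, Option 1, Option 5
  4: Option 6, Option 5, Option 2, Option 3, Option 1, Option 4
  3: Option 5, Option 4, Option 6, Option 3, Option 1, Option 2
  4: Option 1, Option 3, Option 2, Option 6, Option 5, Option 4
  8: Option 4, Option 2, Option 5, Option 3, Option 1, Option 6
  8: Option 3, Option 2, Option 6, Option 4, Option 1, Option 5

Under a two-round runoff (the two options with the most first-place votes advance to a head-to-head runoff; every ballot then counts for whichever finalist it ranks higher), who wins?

Option 3

Round 1 first-place votes: Option 1 4, Option 2 0, Option 3 8, Option 4 10, Option 5 3, Option 6 4. Option 4 and Option 3 advance.
Runoff: Option 4 is ranked above Option 3 on 13 ballots, Option 3 above Option 4 on 16.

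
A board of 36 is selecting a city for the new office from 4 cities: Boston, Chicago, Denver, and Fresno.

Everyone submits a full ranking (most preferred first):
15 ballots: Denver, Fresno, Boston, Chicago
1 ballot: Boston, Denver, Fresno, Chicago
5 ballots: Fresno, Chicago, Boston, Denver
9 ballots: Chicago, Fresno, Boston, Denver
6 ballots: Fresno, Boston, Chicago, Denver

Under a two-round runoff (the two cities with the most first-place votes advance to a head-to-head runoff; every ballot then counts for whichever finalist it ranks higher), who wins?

Round 1 first-place votes: Boston 1, Chicago 9, Denver 15, Fresno 11. Denver and Fresno advance.
Runoff: Denver is ranked above Fresno on 16 ballots, Fresno above Denver on 20.

Fresno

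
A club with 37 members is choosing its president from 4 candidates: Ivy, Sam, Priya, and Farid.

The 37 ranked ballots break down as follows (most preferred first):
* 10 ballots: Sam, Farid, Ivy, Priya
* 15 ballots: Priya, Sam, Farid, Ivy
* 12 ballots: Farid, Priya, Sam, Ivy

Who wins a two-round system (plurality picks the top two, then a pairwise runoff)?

Farid

Round 1 first-place votes: Ivy 0, Sam 10, Priya 15, Farid 12. Priya and Farid advance.
Runoff: Priya is ranked above Farid on 15 ballots, Farid above Priya on 22.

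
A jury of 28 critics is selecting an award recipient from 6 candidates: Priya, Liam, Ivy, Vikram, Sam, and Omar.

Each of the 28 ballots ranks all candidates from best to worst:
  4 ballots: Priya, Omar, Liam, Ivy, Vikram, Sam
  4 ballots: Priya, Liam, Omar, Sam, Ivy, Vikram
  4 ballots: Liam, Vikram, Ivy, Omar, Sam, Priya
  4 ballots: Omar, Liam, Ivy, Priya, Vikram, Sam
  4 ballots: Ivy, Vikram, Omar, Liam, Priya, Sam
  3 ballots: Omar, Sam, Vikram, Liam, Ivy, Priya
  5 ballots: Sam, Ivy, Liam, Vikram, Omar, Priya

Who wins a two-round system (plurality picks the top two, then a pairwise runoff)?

Round 1 first-place votes: Priya 8, Liam 4, Ivy 4, Vikram 0, Sam 5, Omar 7. Priya and Omar advance.
Runoff: Priya is ranked above Omar on 8 ballots, Omar above Priya on 20.

Omar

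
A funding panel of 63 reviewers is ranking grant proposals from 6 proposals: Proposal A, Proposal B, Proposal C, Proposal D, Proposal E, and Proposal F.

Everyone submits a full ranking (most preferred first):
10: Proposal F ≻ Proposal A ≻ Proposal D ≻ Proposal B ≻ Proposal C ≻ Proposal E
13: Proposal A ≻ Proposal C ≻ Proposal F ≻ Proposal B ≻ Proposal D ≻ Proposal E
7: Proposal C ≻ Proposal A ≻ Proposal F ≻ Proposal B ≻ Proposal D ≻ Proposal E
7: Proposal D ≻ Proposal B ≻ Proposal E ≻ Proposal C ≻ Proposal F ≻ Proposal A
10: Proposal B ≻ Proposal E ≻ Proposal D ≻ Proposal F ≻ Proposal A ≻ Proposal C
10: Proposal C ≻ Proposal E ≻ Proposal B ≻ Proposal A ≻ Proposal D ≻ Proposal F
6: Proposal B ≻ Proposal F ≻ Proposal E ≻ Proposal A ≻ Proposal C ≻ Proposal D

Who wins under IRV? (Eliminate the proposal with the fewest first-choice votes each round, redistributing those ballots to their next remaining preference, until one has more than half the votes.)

Proposal B

Round 1: Proposal A 13, Proposal B 16, Proposal C 17, Proposal D 7, Proposal E 0, Proposal F 10. Proposal E eliminated.
Round 2: Proposal A 13, Proposal B 16, Proposal C 17, Proposal D 7, Proposal F 10. Proposal D eliminated.
Round 3: Proposal A 13, Proposal B 23, Proposal C 17, Proposal F 10. Proposal F eliminated.
Round 4: Proposal A 23, Proposal B 23, Proposal C 17. Proposal C eliminated.
Round 5: Proposal A 30, Proposal B 33. Proposal B has a majority (≥32).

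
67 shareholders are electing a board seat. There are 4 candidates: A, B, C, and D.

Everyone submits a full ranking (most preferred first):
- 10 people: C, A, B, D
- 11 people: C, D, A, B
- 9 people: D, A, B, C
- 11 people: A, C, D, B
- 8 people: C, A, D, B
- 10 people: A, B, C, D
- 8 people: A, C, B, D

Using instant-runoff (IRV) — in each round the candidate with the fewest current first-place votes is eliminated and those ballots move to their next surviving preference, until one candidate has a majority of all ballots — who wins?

A

Round 1: A 29, B 0, C 29, D 9. B eliminated.
Round 2: A 29, C 29, D 9. D eliminated.
Round 3: A 38, C 29. A has a majority (≥34).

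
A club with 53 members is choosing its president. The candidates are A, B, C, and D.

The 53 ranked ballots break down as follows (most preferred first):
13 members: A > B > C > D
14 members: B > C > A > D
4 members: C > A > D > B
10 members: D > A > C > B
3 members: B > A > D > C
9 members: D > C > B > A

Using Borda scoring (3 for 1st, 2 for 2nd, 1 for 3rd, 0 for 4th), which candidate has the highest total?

A: 13×3 + 14×1 + 4×2 + 10×2 + 3×2 + 9×0 = 87
B: 13×2 + 14×3 + 4×0 + 10×0 + 3×3 + 9×1 = 86
C: 13×1 + 14×2 + 4×3 + 10×1 + 3×0 + 9×2 = 81
D: 13×0 + 14×0 + 4×1 + 10×3 + 3×1 + 9×3 = 64

A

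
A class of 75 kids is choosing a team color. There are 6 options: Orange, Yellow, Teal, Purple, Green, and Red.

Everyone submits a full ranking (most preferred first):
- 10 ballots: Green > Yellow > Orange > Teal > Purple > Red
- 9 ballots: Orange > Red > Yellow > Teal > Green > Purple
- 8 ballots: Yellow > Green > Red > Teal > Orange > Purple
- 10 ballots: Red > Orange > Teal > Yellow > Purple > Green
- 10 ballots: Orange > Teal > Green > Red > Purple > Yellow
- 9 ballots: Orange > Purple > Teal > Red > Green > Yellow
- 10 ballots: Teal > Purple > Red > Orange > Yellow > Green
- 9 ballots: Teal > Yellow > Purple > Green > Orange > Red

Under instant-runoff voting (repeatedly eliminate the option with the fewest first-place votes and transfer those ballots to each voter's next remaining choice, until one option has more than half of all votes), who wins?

Round 1: Orange 28, Yellow 8, Teal 19, Purple 0, Green 10, Red 10. Purple eliminated.
Round 2: Orange 28, Yellow 8, Teal 19, Green 10, Red 10. Yellow eliminated.
Round 3: Orange 28, Teal 19, Green 18, Red 10. Red eliminated.
Round 4: Orange 38, Teal 19, Green 18. Orange has a majority (≥38).

Orange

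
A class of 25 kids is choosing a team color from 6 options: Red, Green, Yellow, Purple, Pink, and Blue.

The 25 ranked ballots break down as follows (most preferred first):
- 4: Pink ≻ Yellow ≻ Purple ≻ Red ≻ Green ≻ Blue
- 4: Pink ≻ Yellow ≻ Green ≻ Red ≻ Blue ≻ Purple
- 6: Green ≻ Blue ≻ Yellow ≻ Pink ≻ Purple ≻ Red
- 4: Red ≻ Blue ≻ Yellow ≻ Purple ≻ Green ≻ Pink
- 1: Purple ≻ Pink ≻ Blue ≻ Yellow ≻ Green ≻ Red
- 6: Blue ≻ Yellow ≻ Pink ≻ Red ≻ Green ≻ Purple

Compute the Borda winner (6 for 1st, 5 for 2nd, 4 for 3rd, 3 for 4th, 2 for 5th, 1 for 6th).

Red: 4×3 + 4×3 + 6×1 + 4×6 + 1×1 + 6×3 = 73
Green: 4×2 + 4×4 + 6×6 + 4×2 + 1×2 + 6×2 = 82
Yellow: 4×5 + 4×5 + 6×4 + 4×4 + 1×3 + 6×5 = 113
Purple: 4×4 + 4×1 + 6×2 + 4×3 + 1×6 + 6×1 = 56
Pink: 4×6 + 4×6 + 6×3 + 4×1 + 1×5 + 6×4 = 99
Blue: 4×1 + 4×2 + 6×5 + 4×5 + 1×4 + 6×6 = 102

Yellow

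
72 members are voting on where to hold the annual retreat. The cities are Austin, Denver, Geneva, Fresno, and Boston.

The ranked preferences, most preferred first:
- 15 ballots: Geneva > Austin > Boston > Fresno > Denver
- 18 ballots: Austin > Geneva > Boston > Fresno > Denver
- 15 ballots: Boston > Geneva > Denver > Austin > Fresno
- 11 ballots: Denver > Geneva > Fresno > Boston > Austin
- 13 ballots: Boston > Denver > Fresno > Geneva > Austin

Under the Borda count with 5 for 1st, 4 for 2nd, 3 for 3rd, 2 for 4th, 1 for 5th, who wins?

Austin: 15×4 + 18×5 + 15×2 + 11×1 + 13×1 = 204
Denver: 15×1 + 18×1 + 15×3 + 11×5 + 13×4 = 185
Geneva: 15×5 + 18×4 + 15×4 + 11×4 + 13×2 = 277
Fresno: 15×2 + 18×2 + 15×1 + 11×3 + 13×3 = 153
Boston: 15×3 + 18×3 + 15×5 + 11×2 + 13×5 = 261

Geneva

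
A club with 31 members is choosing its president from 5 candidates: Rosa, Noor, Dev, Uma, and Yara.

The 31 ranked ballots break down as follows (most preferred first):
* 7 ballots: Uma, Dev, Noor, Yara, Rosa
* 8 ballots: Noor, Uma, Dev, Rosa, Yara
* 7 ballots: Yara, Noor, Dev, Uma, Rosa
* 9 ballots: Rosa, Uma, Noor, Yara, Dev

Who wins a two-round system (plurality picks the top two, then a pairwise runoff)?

Noor

Round 1 first-place votes: Rosa 9, Noor 8, Dev 0, Uma 7, Yara 7. Rosa and Noor advance.
Runoff: Rosa is ranked above Noor on 9 ballots, Noor above Rosa on 22.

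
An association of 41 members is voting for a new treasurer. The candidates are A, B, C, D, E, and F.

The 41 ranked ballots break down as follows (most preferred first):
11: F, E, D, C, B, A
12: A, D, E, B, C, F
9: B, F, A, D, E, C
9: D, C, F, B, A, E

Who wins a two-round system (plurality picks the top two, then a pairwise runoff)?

F

Round 1 first-place votes: A 12, B 9, C 0, D 9, E 0, F 11. A and F advance.
Runoff: A is ranked above F on 12 ballots, F above A on 29.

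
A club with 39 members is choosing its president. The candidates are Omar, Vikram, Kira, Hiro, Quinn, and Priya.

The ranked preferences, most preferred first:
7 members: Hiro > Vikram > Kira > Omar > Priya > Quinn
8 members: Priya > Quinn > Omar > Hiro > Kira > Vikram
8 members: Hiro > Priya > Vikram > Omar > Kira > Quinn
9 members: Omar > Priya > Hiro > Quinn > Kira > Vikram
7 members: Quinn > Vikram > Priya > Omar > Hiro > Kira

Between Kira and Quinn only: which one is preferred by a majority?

Kira is ranked above Quinn on 15 ballots; Quinn above Kira on 24.

Quinn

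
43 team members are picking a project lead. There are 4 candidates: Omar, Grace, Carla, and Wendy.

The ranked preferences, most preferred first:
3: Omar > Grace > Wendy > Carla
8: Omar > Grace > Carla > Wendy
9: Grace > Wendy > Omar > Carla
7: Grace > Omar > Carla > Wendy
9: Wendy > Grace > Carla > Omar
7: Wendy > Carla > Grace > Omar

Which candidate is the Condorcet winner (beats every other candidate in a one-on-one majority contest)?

Grace

Grace vs Omar: 32–11
Grace vs Carla: 36–7
Grace vs Wendy: 27–16
Grace beats every other candidate.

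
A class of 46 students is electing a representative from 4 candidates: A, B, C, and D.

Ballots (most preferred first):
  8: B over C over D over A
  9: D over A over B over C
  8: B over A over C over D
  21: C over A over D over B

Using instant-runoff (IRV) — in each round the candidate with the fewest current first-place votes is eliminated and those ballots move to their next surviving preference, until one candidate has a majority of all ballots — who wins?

B

Round 1: A 0, B 16, C 21, D 9. A eliminated.
Round 2: B 16, C 21, D 9. D eliminated.
Round 3: B 25, C 21. B has a majority (≥24).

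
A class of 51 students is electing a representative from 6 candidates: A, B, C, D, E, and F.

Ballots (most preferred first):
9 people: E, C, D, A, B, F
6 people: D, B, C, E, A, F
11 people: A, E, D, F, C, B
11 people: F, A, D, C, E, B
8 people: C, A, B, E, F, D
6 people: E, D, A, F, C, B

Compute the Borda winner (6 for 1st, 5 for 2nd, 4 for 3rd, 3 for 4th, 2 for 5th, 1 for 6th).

A: 9×3 + 6×2 + 11×6 + 11×5 + 8×5 + 6×4 = 224
B: 9×2 + 6×5 + 11×1 + 11×1 + 8×4 + 6×1 = 108
C: 9×5 + 6×4 + 11×2 + 11×3 + 8×6 + 6×2 = 184
D: 9×4 + 6×6 + 11×4 + 11×4 + 8×1 + 6×5 = 198
E: 9×6 + 6×3 + 11×5 + 11×2 + 8×3 + 6×6 = 209
F: 9×1 + 6×1 + 11×3 + 11×6 + 8×2 + 6×3 = 148

A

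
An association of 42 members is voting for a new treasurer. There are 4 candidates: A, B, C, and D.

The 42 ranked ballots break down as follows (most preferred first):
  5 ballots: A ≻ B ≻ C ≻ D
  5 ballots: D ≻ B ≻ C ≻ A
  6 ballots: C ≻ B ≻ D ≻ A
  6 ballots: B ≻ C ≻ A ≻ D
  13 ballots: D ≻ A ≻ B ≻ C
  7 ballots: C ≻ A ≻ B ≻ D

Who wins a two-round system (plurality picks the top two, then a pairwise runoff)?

Round 1 first-place votes: A 5, B 6, C 13, D 18. D and C advance.
Runoff: D is ranked above C on 18 ballots, C above D on 24.

C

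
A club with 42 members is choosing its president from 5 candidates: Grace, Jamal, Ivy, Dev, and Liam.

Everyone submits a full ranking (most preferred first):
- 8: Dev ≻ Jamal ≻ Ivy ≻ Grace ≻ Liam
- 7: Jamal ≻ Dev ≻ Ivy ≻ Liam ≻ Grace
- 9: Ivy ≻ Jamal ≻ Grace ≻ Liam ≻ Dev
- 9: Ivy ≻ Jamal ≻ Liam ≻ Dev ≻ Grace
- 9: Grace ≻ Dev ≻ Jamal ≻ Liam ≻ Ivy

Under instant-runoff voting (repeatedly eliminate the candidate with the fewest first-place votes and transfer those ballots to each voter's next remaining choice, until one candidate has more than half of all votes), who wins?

Round 1: Grace 9, Jamal 7, Ivy 18, Dev 8, Liam 0. Liam eliminated.
Round 2: Grace 9, Jamal 7, Ivy 18, Dev 8. Jamal eliminated.
Round 3: Grace 9, Ivy 18, Dev 15. Grace eliminated.
Round 4: Ivy 18, Dev 24. Dev has a majority (≥22).

Dev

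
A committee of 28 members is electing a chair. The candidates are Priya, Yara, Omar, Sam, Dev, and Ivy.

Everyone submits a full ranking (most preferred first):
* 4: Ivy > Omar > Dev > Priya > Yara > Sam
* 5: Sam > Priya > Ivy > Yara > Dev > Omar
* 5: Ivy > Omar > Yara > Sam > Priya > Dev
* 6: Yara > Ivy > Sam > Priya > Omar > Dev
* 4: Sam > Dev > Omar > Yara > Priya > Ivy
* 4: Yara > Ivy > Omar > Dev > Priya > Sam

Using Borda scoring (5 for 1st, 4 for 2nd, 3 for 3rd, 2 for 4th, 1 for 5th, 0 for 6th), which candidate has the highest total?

Priya: 4×2 + 5×4 + 5×1 + 6×2 + 4×1 + 4×1 = 53
Yara: 4×1 + 5×2 + 5×3 + 6×5 + 4×2 + 4×5 = 87
Omar: 4×4 + 5×0 + 5×4 + 6×1 + 4×3 + 4×3 = 66
Sam: 4×0 + 5×5 + 5×2 + 6×3 + 4×5 + 4×0 = 73
Dev: 4×3 + 5×1 + 5×0 + 6×0 + 4×4 + 4×2 = 41
Ivy: 4×5 + 5×3 + 5×5 + 6×4 + 4×0 + 4×4 = 100

Ivy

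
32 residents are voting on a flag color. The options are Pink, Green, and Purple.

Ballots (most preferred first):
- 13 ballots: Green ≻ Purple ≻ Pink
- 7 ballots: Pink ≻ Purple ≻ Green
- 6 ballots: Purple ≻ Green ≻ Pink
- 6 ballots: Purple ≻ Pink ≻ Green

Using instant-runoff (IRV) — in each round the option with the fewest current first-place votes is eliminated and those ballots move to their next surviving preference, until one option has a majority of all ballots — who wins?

Round 1: Pink 7, Green 13, Purple 12. Pink eliminated.
Round 2: Green 13, Purple 19. Purple has a majority (≥17).

Purple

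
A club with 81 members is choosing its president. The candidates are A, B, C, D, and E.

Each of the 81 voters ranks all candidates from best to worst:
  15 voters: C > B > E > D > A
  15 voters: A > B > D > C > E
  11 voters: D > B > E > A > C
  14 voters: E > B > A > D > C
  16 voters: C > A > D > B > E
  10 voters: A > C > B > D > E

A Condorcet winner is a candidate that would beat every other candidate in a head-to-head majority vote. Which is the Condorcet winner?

A vs B: 41–40
A vs C: 50–31
A vs D: 55–26
A vs E: 41–40
A beats every other candidate.

A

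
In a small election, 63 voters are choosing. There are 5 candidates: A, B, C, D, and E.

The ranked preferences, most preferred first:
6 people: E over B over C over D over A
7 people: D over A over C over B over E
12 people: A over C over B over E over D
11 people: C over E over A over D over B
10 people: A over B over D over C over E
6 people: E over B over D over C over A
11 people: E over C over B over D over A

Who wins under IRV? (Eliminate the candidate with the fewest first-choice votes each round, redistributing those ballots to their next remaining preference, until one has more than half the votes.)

E

Round 1: A 22, B 0, C 11, D 7, E 23. B eliminated.
Round 2: A 22, C 11, D 7, E 23. D eliminated.
Round 3: A 29, C 11, E 23. C eliminated.
Round 4: A 29, E 34. E has a majority (≥32).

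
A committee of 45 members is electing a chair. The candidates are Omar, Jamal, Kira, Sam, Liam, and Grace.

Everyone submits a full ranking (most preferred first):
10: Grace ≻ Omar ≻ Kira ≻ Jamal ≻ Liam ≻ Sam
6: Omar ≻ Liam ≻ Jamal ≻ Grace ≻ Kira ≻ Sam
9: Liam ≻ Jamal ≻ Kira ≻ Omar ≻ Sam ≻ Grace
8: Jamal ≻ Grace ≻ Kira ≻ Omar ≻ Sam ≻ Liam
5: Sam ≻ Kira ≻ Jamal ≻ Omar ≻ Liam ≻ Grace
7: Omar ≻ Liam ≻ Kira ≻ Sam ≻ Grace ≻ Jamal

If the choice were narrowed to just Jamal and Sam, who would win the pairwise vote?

Jamal

Jamal is ranked above Sam on 33 ballots; Sam above Jamal on 12.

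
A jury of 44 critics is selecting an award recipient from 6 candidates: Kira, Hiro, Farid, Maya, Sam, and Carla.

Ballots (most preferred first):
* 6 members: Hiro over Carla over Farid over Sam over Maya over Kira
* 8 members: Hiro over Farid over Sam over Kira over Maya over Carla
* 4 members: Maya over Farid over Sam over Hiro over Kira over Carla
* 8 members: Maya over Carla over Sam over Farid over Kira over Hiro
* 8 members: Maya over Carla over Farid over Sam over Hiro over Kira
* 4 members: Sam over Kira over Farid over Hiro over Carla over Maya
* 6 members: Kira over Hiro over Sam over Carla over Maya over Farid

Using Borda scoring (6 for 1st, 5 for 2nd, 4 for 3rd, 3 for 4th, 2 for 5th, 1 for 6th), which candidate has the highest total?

Sam

Kira: 6×1 + 8×3 + 4×2 + 8×2 + 8×1 + 4×5 + 6×6 = 118
Hiro: 6×6 + 8×6 + 4×3 + 8×1 + 8×2 + 4×3 + 6×5 = 162
Farid: 6×4 + 8×5 + 4×5 + 8×3 + 8×4 + 4×4 + 6×1 = 162
Maya: 6×2 + 8×2 + 4×6 + 8×6 + 8×6 + 4×1 + 6×2 = 164
Sam: 6×3 + 8×4 + 4×4 + 8×4 + 8×3 + 4×6 + 6×4 = 170
Carla: 6×5 + 8×1 + 4×1 + 8×5 + 8×5 + 4×2 + 6×3 = 148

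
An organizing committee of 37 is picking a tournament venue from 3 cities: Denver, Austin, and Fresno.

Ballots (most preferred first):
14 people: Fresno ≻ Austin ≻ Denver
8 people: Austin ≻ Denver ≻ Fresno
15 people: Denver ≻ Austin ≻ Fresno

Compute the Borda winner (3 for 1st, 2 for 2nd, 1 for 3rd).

Austin

Denver: 14×1 + 8×2 + 15×3 = 75
Austin: 14×2 + 8×3 + 15×2 = 82
Fresno: 14×3 + 8×1 + 15×1 = 65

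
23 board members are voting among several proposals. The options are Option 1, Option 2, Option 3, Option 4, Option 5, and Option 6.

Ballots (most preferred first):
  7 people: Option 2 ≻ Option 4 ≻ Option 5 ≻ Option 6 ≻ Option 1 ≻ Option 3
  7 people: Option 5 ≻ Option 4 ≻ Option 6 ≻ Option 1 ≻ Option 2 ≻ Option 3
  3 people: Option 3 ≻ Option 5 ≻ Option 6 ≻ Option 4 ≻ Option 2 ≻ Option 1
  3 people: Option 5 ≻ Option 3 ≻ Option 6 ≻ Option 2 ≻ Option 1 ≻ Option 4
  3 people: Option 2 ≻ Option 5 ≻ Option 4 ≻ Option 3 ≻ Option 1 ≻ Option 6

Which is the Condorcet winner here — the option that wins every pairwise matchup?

Option 5

Option 5 vs Option 1: 23–0
Option 5 vs Option 2: 13–10
Option 5 vs Option 3: 20–3
Option 5 vs Option 4: 16–7
Option 5 vs Option 6: 23–0
Option 5 beats every other option.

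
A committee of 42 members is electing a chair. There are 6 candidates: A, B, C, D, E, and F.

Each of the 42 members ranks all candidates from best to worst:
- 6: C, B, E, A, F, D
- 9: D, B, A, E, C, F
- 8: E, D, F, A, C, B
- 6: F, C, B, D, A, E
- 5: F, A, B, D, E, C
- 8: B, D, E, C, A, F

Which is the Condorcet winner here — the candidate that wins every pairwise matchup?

B

B vs A: 29–13
B vs C: 22–20
B vs D: 25–17
B vs E: 34–8
B vs F: 23–19
B beats every other candidate.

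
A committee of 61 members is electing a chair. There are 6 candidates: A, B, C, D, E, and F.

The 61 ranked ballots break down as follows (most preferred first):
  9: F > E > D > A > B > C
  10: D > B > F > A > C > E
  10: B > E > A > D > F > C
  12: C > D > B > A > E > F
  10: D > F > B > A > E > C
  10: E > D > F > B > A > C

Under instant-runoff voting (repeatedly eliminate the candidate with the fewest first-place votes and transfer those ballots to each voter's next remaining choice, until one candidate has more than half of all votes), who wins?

Round 1: A 0, B 10, C 12, D 20, E 10, F 9. A eliminated.
Round 2: B 10, C 12, D 20, E 10, F 9. F eliminated.
Round 3: B 10, C 12, D 20, E 19. B eliminated.
Round 4: C 12, D 20, E 29. C eliminated.
Round 5: D 32, E 29. D has a majority (≥31).

D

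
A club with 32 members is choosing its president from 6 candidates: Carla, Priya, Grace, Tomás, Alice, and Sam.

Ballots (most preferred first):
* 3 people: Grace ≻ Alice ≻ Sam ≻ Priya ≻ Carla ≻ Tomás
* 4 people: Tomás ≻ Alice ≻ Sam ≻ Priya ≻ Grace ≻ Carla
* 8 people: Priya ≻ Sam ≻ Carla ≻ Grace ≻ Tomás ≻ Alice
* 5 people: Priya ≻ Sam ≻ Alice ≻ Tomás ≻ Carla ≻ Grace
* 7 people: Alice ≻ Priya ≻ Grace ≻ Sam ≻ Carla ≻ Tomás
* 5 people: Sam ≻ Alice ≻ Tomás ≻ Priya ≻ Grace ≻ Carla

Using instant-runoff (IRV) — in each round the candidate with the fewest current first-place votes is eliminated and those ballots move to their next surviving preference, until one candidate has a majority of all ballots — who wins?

Alice

Round 1: Carla 0, Priya 13, Grace 3, Tomás 4, Alice 7, Sam 5. Carla eliminated.
Round 2: Priya 13, Grace 3, Tomás 4, Alice 7, Sam 5. Grace eliminated.
Round 3: Priya 13, Tomás 4, Alice 10, Sam 5. Tomás eliminated.
Round 4: Priya 13, Alice 14, Sam 5. Sam eliminated.
Round 5: Priya 13, Alice 19. Alice has a majority (≥17).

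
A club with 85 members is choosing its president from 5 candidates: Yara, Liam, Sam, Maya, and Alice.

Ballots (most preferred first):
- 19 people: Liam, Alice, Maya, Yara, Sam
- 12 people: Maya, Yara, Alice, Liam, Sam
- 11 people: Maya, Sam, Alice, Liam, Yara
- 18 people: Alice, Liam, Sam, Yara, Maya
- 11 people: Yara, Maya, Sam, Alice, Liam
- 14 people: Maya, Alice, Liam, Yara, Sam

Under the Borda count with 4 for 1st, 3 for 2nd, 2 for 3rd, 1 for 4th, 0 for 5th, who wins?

Alice

Yara: 19×1 + 12×3 + 11×0 + 18×1 + 11×4 + 14×1 = 131
Liam: 19×4 + 12×1 + 11×1 + 18×3 + 11×0 + 14×2 = 181
Sam: 19×0 + 12×0 + 11×3 + 18×2 + 11×2 + 14×0 = 91
Maya: 19×2 + 12×4 + 11×4 + 18×0 + 11×3 + 14×4 = 219
Alice: 19×3 + 12×2 + 11×2 + 18×4 + 11×1 + 14×3 = 228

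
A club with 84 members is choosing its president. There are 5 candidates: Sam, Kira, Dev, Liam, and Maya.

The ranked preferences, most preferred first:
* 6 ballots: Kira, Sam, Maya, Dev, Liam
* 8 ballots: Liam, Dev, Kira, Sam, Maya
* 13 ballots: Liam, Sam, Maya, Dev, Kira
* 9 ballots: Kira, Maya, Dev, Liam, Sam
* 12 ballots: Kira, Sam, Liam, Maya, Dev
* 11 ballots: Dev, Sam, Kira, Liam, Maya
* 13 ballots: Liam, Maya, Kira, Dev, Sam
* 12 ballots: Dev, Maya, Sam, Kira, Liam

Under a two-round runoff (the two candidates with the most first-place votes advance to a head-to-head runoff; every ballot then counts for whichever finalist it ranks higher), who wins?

Kira

Round 1 first-place votes: Sam 0, Kira 27, Dev 23, Liam 34, Maya 0. Liam and Kira advance.
Runoff: Liam is ranked above Kira on 34 ballots, Kira above Liam on 50.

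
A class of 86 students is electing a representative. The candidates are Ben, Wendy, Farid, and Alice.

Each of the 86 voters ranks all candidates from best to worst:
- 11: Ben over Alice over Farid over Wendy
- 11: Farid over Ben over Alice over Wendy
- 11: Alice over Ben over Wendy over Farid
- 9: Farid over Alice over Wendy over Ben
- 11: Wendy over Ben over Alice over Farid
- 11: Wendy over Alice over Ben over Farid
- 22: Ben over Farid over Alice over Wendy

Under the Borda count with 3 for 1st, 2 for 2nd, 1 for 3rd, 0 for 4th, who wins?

Ben

Ben: 11×3 + 11×2 + 11×2 + 9×0 + 11×2 + 11×1 + 22×3 = 176
Wendy: 11×0 + 11×0 + 11×1 + 9×1 + 11×3 + 11×3 + 22×0 = 86
Farid: 11×1 + 11×3 + 11×0 + 9×3 + 11×0 + 11×0 + 22×2 = 115
Alice: 11×2 + 11×1 + 11×3 + 9×2 + 11×1 + 11×2 + 22×1 = 139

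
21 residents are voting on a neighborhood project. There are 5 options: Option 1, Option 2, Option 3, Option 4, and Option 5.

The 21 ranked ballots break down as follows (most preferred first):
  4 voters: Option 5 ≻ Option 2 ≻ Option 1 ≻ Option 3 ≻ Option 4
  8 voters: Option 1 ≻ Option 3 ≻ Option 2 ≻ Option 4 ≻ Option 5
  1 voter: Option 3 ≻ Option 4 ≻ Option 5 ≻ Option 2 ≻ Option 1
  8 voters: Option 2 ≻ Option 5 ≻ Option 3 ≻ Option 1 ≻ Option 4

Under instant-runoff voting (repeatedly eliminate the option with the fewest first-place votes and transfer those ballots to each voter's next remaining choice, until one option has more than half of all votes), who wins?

Option 2

Round 1: Option 1 8, Option 2 8, Option 3 1, Option 4 0, Option 5 4. Option 4 eliminated.
Round 2: Option 1 8, Option 2 8, Option 3 1, Option 5 4. Option 3 eliminated.
Round 3: Option 1 8, Option 2 8, Option 5 5. Option 5 eliminated.
Round 4: Option 1 8, Option 2 13. Option 2 has a majority (≥11).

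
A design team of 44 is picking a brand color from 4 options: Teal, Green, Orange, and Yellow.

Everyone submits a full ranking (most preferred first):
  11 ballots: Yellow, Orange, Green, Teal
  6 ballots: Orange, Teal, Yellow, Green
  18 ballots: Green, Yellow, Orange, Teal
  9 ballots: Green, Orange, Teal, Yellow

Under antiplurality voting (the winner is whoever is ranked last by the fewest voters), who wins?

Orange

Last-place votes: Teal 29, Green 6, Orange 0, Yellow 9.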